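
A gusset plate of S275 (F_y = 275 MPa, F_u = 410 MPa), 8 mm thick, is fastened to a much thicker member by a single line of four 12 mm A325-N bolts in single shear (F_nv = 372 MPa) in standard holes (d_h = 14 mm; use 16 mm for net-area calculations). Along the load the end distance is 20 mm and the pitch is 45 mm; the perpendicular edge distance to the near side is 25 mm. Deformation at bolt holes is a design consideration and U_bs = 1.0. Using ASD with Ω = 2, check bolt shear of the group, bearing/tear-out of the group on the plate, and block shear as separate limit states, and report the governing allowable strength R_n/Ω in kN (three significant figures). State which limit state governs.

Bolt shear: A_b = π·12²/4 = 113.1 mm²; R_n = 372 × 113.1 × 4 × 1 / 1000 = 168.3 kN → 168.3 / 2 = 84.1 kN.
Bearing: edge l_c = 13, r_n = 51.17 kN; interior l_c = 31, r_n = 94.46 kN; R_n = 51.17 + 3·94.46 = 334.6 kN → 167 kN.
Block shear: A_gv = 1240, A_nv = 792, A_nt = 136 mm²; R_n = min(0.6F_uA_nv, 0.6F_yA_gv) + U_bs·F_u·A_nt = 250.6 kN → 125 kN.
Bolt shear governs: 84.1 kN.

84.1 kN (bolt shear governs)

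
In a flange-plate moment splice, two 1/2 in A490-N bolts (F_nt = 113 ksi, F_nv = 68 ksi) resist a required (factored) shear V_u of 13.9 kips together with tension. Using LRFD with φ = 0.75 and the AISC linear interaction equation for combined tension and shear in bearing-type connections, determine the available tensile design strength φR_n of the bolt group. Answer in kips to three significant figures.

A_b = π·0.5²/4 = 0.1963 in²; f_rv = 13.9 / (2 × 0.1963) = 35.4 ksi.
F'_nt = 1.3 F_nt − (F_nt / φF_nv) f_rv = 1.3·113 − (113/(0.75·68))·35.4 = 68.47 ksi, capped at F_nt → F'_nt = 68.47 ksi.
R_n = F'_nt · A_b · n = 68.47 × 0.1963 × 2 = 26.89 kips.
Design strength φR_n = 0.75 × 26.89 = 20.2 kips.

20.2 kips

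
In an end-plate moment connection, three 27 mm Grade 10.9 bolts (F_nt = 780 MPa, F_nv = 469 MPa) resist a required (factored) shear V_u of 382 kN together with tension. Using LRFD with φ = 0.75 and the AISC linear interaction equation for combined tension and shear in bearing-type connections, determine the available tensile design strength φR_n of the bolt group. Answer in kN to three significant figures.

671 kN

A_b = π·27²/4 = 572.6 mm²; f_rv = 382 × 1000 / (3 × 572.6) = 222.4 MPa.
F'_nt = 1.3 F_nt − (F_nt / φF_nv) f_rv = 1.3·780 − (780/(0.75·469))·222.4 = 520.8 MPa, capped at F_nt → F'_nt = 520.8 MPa.
R_n = F'_nt · A_b · n = 520.8 × 572.6 × 3 / 1000 = 894.6 kN.
Design strength φR_n = 0.75 × 894.6 = 671 kN.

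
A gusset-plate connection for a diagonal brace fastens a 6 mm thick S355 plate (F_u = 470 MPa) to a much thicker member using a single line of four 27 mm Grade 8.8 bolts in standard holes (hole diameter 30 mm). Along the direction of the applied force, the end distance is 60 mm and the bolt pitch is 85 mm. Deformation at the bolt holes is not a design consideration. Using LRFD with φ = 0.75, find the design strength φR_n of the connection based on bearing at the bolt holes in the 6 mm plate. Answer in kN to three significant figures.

Per bolt r_n = 1.5 l_c t F_u ≤ 3.0 d t F_u; upper limit = 3.0 × 27 × 6 × 470 / 1000 = 228.4 kN.
Edge bolt: l_c = 60 − 30/2 = 45 mm → 1.5 × 45 × 6 × 470 / 1000 = 190.3 → r_n = 190.3 kN.
Interior bolts: l_c = 85 − 30 = 55 mm → 1.5 × 55 × 6 × 470 / 1000 = 232.7 → r_n = 228.4 kN.
R_n = 1 × 190.3 + 3 × 228.4 = 875.6 kN.
Design strength φR_n = 0.75 × 875.6 = 657 kN.

657 kN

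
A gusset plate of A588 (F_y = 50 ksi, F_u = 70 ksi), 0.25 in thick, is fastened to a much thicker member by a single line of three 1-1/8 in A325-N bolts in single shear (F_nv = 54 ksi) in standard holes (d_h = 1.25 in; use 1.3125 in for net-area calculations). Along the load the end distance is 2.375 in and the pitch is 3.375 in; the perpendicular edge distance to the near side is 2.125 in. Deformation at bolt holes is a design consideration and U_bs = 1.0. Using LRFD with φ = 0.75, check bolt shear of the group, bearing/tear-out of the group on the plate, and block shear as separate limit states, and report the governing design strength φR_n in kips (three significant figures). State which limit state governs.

Bolt shear: A_b = π·1.125²/4 = 0.994 in²; R_n = 54 × 0.994 × 3 × 1 = 161 kips → 0.75 × 161 = 121 kips.
Bearing: edge l_c = 1.75, r_n = 36.75 kips; interior l_c = 2.125, r_n = 44.62 kips; R_n = 36.75 + 2·44.62 = 126 kips → 94.5 kips.
Block shear: A_gv = 2.281, A_nv = 1.461, A_nt = 0.3672 in²; R_n = min(0.6F_uA_nv, 0.6F_yA_gv) + U_bs·F_u·A_nt = 87.06 kips → 65.3 kips.
Block shear governs: 65.3 kips.

65.3 kips (block shear governs)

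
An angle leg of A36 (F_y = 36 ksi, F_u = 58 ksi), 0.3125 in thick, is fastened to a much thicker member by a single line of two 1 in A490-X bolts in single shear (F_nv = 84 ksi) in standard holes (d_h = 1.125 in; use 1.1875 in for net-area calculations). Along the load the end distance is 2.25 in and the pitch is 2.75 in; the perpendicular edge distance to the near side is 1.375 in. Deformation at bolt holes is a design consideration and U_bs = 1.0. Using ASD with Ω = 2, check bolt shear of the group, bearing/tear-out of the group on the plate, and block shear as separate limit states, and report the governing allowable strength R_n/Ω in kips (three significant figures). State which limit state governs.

Bolt shear: A_b = π·1²/4 = 0.7854 in²; R_n = 84 × 0.7854 × 2 × 1 = 131.9 kips → 131.9 / 2 = 66 kips.
Bearing: edge l_c = 1.688, r_n = 36.7 kips; interior l_c = 1.625, r_n = 35.34 kips; R_n = 36.7 + 1·35.34 = 72.05 kips → 36 kips.
Block shear: A_gv = 1.562, A_nv = 1.006, A_nt = 0.2441 in²; R_n = min(0.6F_uA_nv, 0.6F_yA_gv) + U_bs·F_u·A_nt = 47.91 kips → 24 kips.
Block shear governs: 24 kips.

24 kips (block shear governs)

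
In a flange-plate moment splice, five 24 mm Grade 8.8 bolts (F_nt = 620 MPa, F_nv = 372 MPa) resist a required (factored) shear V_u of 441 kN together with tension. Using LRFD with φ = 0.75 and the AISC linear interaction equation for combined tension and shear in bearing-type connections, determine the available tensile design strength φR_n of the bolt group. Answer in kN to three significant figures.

632 kN

A_b = π·24²/4 = 452.4 mm²; f_rv = 441 × 1000 / (5 × 452.4) = 195 MPa.
F'_nt = 1.3 F_nt − (F_nt / φF_nv) f_rv = 1.3·620 − (620/(0.75·372))·195 = 372.7 MPa, capped at F_nt → F'_nt = 372.7 MPa.
R_n = F'_nt · A_b · n = 372.7 × 452.4 × 5 / 1000 = 843.1 kN.
Design strength φR_n = 0.75 × 843.1 = 632 kN.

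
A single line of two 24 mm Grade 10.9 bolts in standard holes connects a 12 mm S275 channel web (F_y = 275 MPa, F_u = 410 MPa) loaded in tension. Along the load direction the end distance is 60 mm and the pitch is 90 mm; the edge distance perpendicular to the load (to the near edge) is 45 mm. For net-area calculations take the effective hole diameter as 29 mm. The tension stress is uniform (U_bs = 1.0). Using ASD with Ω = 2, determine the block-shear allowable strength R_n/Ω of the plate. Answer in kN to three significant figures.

224 kN

Shear plane L_v = 60 + 1·90 = 150 mm; A_gv = 150 × 12 = 1800 mm².
A_nv = (150 − 1.5·29) × 12 = 1278 mm².
A_nt = (45 − 0.5·29) × 12 = 366 mm².
0.6 F_u A_nv = 314.4 kN; 0.6 F_y A_gv = 297 kN → shear yielding governs the shear term.
R_n = 297 + 1.0 × 410 × 366 / 1000 = 447.1 kN.
Allowable strength R_n/Ω = 447.1 / 2 = 224 kN.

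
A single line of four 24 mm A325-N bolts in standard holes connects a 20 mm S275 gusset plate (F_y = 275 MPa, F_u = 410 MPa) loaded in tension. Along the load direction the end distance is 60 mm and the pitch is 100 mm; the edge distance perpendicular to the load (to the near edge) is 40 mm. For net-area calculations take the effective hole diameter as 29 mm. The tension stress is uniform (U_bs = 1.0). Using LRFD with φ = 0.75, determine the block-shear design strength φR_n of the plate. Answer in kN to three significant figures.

Shear plane L_v = 60 + 3·100 = 360 mm; A_gv = 360 × 20 = 7200 mm².
A_nv = (360 − 3.5·29) × 20 = 5170 mm².
A_nt = (40 − 0.5·29) × 20 = 510 mm².
0.6 F_u A_nv = 1272 kN; 0.6 F_y A_gv = 1188 kN → shear yielding governs the shear term.
R_n = 1188 + 1.0 × 410 × 510 / 1000 = 1397 kN.
Design strength φR_n = 0.75 × 1397 = 1050 kN.

1050 kN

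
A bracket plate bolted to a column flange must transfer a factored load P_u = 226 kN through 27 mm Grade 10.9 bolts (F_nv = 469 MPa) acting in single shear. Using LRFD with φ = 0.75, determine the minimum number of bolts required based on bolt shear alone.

2 bolts

A_b = π·27²/4 = 572.6 mm².
Per-bolt design strength φR_n = 0.75 × 469 × 572.6 × 1 / 1000 = 201.4 kN.
n ≥ 226 / 201.4 = 1.122 → use 2 bolts.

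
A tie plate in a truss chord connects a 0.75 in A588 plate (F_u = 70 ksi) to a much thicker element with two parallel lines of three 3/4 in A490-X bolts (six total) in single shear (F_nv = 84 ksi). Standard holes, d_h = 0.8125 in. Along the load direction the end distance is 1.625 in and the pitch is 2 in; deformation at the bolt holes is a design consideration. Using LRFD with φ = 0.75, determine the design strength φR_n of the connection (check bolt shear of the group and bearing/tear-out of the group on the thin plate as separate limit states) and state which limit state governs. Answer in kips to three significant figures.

Bolt shear: A_b = π·0.75²/4 = 0.4418 in²; R_n = 84 × 0.4418 × 6 × 1 = 222.7 kips → 0.75 × 222.7 = 167 kips.
Bearing (1.2 l_c t F_u ≤ 2.4 d t F_u): upper limit = 2.4·0.75·0.75·70 = 94.5 kips.
  Edge l_c = 1.625 − 0.8125/2 = 1.219 → r_n = 76.78 kips; interior l_c = 2 − 0.8125 = 1.188 → r_n = 74.81 kips.
  R_n,bearing = 2·76.78 + 4·74.81 = 452.8 kips → 0.75 × 452.8 = 340 kips.
Bolt shear governs: 167 kips.

167 kips (bolt shear governs)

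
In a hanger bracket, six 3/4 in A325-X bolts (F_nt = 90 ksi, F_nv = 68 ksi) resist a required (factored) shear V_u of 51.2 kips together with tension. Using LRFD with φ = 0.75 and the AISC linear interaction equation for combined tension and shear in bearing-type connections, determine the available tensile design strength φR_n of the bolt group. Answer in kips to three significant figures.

A_b = π·0.75²/4 = 0.4418 in²; f_rv = 51.2 / (6 × 0.4418) = 19.32 ksi.
F'_nt = 1.3 F_nt − (F_nt / φF_nv) f_rv = 1.3·90 − (90/(0.75·68))·19.32 = 82.91 ksi, capped at F_nt → F'_nt = 82.91 ksi.
R_n = F'_nt · A_b · n = 82.91 × 0.4418 × 6 = 219.8 kips.
Design strength φR_n = 0.75 × 219.8 = 165 kips.

165 kips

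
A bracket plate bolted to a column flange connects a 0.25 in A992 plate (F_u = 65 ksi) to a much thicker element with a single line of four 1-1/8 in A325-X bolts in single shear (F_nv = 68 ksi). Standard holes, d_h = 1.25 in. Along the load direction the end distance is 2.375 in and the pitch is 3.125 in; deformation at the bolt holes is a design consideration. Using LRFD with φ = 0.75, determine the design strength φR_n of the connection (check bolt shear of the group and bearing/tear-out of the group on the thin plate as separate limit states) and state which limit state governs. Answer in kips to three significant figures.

108 kips (bearing governs)

Bolt shear: A_b = π·1.125²/4 = 0.994 in²; R_n = 68 × 0.994 × 4 × 1 = 270.4 kips → 0.75 × 270.4 = 203 kips.
Bearing (1.2 l_c t F_u ≤ 2.4 d t F_u): upper limit = 2.4·1.125·0.25·65 = 43.87 kips.
  Edge l_c = 2.375 − 1.25/2 = 1.75 → r_n = 34.12 kips; interior l_c = 3.125 − 1.25 = 1.875 → r_n = 36.56 kips.
  R_n,bearing = 1·34.12 + 3·36.56 = 143.8 kips → 0.75 × 143.8 = 108 kips.
Bearing governs: 108 kips.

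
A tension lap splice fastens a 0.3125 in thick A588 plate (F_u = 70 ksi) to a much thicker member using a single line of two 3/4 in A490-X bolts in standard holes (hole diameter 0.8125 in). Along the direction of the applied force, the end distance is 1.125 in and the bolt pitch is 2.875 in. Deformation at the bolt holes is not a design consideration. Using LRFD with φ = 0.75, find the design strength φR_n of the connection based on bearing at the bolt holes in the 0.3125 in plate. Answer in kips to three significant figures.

Per bolt r_n = 1.5 l_c t F_u ≤ 3.0 d t F_u; upper limit = 3.0 × 0.75 × 0.3125 × 70 = 49.22 kips.
Edge bolt: l_c = 1.125 − 0.8125/2 = 0.7188 in → 1.5 × 0.7188 × 0.3125 × 70 = 23.58 → r_n = 23.58 kips.
Interior bolts: l_c = 2.875 − 0.8125 = 2.062 in → 1.5 × 2.062 × 0.3125 × 70 = 67.68 → r_n = 49.22 kips.
R_n = 1 × 23.58 + 1 × 49.22 = 72.8 kips.
Design strength φR_n = 0.75 × 72.8 = 54.6 kips.

54.6 kips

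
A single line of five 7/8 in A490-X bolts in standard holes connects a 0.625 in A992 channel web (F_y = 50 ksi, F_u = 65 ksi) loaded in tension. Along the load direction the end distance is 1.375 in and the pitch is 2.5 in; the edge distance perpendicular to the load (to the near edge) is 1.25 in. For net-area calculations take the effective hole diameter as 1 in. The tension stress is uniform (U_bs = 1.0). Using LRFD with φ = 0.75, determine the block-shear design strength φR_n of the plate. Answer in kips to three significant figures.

149 kips

Shear plane L_v = 1.375 + 4·2.5 = 11.38 in; A_gv = 11.38 × 0.625 = 7.109 in².
A_nv = (11.38 − 4.5·1) × 0.625 = 4.297 in².
A_nt = (1.25 − 0.5·1) × 0.625 = 0.4688 in².
0.6 F_u A_nv = 167.6 kips; 0.6 F_y A_gv = 213.3 kips → shear rupture governs the shear term.
R_n = 167.6 + 1.0 × 65 × 0.4688 = 198 kips.
Design strength φR_n = 0.75 × 198 = 149 kips.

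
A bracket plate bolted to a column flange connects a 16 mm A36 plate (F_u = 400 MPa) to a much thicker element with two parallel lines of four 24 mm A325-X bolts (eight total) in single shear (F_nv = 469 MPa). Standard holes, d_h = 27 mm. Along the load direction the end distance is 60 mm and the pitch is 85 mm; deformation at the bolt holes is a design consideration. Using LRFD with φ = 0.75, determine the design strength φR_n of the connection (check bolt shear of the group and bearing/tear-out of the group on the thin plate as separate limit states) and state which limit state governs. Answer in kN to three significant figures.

1270 kN (bolt shear governs)

Bolt shear: A_b = π·24²/4 = 452.4 mm²; R_n = 469 × 452.4 × 8 × 1 / 1000 = 1697 kN → 0.75 × 1697 = 1270 kN.
Bearing (1.2 l_c t F_u ≤ 2.4 d t F_u): upper limit = 2.4·24·16·400 / 1000 = 368.6 kN.
  Edge l_c = 60 − 27/2 = 46.5 → r_n = 357.1 kN; interior l_c = 85 − 27 = 58 → r_n = 368.6 kN.
  R_n,bearing = 2·357.1 + 6·368.6 = 2926 kN → 0.75 × 2926 = 2190 kN.
Bolt shear governs: 1270 kN.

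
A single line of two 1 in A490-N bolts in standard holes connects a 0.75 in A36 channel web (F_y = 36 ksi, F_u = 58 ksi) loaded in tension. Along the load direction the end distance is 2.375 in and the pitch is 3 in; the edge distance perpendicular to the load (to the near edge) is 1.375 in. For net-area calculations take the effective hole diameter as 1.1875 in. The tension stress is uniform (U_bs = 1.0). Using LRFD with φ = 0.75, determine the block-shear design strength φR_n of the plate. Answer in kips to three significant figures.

90.8 kips

Shear plane L_v = 2.375 + 1·3 = 5.375 in; A_gv = 5.375 × 0.75 = 4.031 in².
A_nv = (5.375 − 1.5·1.1875) × 0.75 = 2.695 in².
A_nt = (1.375 − 0.5·1.1875) × 0.75 = 0.5859 in².
0.6 F_u A_nv = 93.8 kips; 0.6 F_y A_gv = 87.07 kips → shear yielding governs the shear term.
R_n = 87.07 + 1.0 × 58 × 0.5859 = 121.1 kips.
Design strength φR_n = 0.75 × 121.1 = 90.8 kips.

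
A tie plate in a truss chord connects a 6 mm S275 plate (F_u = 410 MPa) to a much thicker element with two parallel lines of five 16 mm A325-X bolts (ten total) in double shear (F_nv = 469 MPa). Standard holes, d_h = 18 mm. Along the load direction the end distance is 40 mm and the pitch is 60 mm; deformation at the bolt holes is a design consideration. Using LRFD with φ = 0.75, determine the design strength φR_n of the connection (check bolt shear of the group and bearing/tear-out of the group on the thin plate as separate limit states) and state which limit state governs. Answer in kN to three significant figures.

Bolt shear: A_b = π·16²/4 = 201.1 mm²; R_n = 469 × 201.1 × 10 × 2 / 1000 = 1886 kN → 0.75 × 1886 = 1410 kN.
Bearing (1.2 l_c t F_u ≤ 2.4 d t F_u): upper limit = 2.4·16·6·410 / 1000 = 94.46 kN.
  Edge l_c = 40 − 18/2 = 31 → r_n = 91.51 kN; interior l_c = 60 − 18 = 42 → r_n = 94.46 kN.
  R_n,bearing = 2·91.51 + 8·94.46 = 938.7 kN → 0.75 × 938.7 = 704 kN.
Bearing governs: 704 kN.

704 kN (bearing governs)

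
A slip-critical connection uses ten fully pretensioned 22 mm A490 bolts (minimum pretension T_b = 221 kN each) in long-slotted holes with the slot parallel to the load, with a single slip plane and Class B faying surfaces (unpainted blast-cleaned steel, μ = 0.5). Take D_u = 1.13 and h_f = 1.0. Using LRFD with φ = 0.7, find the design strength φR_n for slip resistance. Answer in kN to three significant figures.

R_n = μ · D_u · h_f · T_b · n_s · n_b = 0.5 × 1.13 × 1.0 × 221 × 1 × 10 = 1249 kN.
Design strength φR_n = 0.7 × 1249 = 874 kN.

874 kN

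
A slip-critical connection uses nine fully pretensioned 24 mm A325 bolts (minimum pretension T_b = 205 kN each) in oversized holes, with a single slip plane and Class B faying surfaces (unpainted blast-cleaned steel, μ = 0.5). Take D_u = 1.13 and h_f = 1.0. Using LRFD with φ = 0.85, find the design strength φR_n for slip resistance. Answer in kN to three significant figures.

R_n = μ · D_u · h_f · T_b · n_s · n_b = 0.5 × 1.13 × 1.0 × 205 × 1 × 9 = 1042 kN.
Design strength φR_n = 0.85 × 1042 = 886 kN.

886 kN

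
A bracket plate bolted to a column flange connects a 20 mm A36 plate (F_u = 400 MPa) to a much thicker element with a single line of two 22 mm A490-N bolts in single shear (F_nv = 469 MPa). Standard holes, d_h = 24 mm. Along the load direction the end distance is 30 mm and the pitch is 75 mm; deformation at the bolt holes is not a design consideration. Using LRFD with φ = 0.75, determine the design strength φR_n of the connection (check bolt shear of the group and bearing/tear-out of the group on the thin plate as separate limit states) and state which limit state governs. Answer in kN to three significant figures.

Bolt shear: A_b = π·22²/4 = 380.1 mm²; R_n = 469 × 380.1 × 2 × 1 / 1000 = 356.6 kN → 0.75 × 356.6 = 267 kN.
Bearing (1.5 l_c t F_u ≤ 3.0 d t F_u): upper limit = 3.0·22·20·400 / 1000 = 528 kN.
  Edge l_c = 30 − 24/2 = 18 → r_n = 216 kN; interior l_c = 75 − 24 = 51 → r_n = 528 kN.
  R_n,bearing = 1·216 + 1·528 = 744 kN → 0.75 × 744 = 558 kN.
Bolt shear governs: 267 kN.

267 kN (bolt shear governs)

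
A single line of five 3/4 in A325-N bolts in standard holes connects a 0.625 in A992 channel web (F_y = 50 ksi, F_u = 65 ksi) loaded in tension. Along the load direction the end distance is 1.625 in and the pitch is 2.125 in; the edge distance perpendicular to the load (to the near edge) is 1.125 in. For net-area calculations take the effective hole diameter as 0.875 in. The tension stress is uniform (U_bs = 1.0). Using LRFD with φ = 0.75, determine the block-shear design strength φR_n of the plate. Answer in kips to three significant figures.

134 kips

Shear plane L_v = 1.625 + 4·2.125 = 10.12 in; A_gv = 10.12 × 0.625 = 6.328 in².
A_nv = (10.12 − 4.5·0.875) × 0.625 = 3.867 in².
A_nt = (1.125 − 0.5·0.875) × 0.625 = 0.4297 in².
0.6 F_u A_nv = 150.8 kips; 0.6 F_y A_gv = 189.8 kips → shear rupture governs the shear term.
R_n = 150.8 + 1.0 × 65 × 0.4297 = 178.8 kips.
Design strength φR_n = 0.75 × 178.8 = 134 kips.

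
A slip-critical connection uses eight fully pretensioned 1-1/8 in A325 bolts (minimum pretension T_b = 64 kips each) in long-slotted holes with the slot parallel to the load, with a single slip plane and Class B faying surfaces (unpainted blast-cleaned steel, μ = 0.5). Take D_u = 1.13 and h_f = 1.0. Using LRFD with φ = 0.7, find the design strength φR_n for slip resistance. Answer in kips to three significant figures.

202 kips

R_n = μ · D_u · h_f · T_b · n_s · n_b = 0.5 × 1.13 × 1.0 × 64 × 1 × 8 = 289.3 kips.
Design strength φR_n = 0.7 × 289.3 = 202 kips.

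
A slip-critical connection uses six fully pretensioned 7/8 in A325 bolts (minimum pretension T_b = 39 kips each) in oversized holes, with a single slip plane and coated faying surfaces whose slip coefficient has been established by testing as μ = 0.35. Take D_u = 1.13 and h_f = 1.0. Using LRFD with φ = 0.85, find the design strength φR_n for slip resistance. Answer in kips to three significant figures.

R_n = μ · D_u · h_f · T_b · n_s · n_b = 0.35 × 1.13 × 1.0 × 39 × 1 × 6 = 92.55 kips.
Design strength φR_n = 0.85 × 92.55 = 78.7 kips.

78.7 kips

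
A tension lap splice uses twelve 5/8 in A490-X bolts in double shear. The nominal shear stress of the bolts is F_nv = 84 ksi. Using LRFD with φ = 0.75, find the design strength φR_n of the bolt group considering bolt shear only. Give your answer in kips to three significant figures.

464 kips

A_b = π × 0.625² / 4 = 0.3068 in².
R_n = F_nv · A_b · n · n_s = 84 × 0.3068 × 12 × 2 = 618.5 kips.
Design strength φR_n = 0.75 × 618.5 = 464 kips.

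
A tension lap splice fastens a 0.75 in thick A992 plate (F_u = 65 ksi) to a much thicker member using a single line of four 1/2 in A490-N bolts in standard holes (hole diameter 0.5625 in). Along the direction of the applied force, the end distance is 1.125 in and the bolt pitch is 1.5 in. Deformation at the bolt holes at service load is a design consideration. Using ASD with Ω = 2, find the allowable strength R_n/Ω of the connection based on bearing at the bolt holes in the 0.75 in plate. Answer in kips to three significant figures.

107 kips

Per bolt r_n = 1.2 l_c t F_u ≤ 2.4 d t F_u; upper limit = 2.4 × 0.5 × 0.75 × 65 = 58.5 kips.
Edge bolt: l_c = 1.125 − 0.5625/2 = 0.8438 in → 1.2 × 0.8438 × 0.75 × 65 = 49.36 → r_n = 49.36 kips.
Interior bolts: l_c = 1.5 − 0.5625 = 0.9375 in → 1.2 × 0.9375 × 0.75 × 65 = 54.84 → r_n = 54.84 kips.
R_n = 1 × 49.36 + 3 × 54.84 = 213.9 kips.
Allowable strength R_n/Ω = 213.9 / 2 = 107 kips.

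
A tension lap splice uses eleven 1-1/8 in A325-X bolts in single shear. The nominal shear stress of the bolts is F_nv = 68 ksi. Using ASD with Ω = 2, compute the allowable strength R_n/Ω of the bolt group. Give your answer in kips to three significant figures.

A_b = π × 1.125² / 4 = 0.994 in².
R_n = F_nv · A_b · n · n_s = 68 × 0.994 × 11 × 1 = 743.5 kips.
Allowable strength R_n/Ω = 743.5 / 2 = 372 kips.

372 kips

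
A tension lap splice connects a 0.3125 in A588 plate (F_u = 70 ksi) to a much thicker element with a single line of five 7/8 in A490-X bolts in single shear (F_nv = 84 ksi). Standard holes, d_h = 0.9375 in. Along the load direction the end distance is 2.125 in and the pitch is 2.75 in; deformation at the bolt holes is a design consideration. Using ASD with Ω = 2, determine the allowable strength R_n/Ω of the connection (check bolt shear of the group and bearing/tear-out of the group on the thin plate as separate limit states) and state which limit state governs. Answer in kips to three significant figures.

Bolt shear: A_b = π·0.875²/4 = 0.6013 in²; R_n = 84 × 0.6013 × 5 × 1 = 252.6 kips → 252.6 / 2 = 126 kips.
Bearing (1.2 l_c t F_u ≤ 2.4 d t F_u): upper limit = 2.4·0.875·0.3125·70 = 45.94 kips.
  Edge l_c = 2.125 − 0.9375/2 = 1.656 → r_n = 43.48 kips; interior l_c = 2.75 − 0.9375 = 1.812 → r_n = 45.94 kips.
  R_n,bearing = 1·43.48 + 4·45.94 = 227.2 kips → 227.2 / 2 = 114 kips.
Bearing governs: 114 kips.

114 kips (bearing governs)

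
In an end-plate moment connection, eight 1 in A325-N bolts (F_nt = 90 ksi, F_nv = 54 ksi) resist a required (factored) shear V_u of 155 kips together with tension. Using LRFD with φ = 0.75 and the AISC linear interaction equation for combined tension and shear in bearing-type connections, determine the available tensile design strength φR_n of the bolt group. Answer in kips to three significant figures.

A_b = π·1²/4 = 0.7854 in²; f_rv = 155 / (8 × 0.7854) = 24.67 ksi.
F'_nt = 1.3 F_nt − (F_nt / φF_nv) f_rv = 1.3·90 − (90/(0.75·54))·24.67 = 62.18 ksi, capped at F_nt → F'_nt = 62.18 ksi.
R_n = F'_nt · A_b · n = 62.18 × 0.7854 × 8 = 390.7 kips.
Design strength φR_n = 0.75 × 390.7 = 293 kips.

293 kips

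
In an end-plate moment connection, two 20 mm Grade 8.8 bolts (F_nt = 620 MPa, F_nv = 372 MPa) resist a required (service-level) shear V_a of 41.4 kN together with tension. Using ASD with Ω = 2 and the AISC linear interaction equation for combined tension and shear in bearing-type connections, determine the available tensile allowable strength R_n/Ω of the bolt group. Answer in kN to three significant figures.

184 kN

A_b = π·20²/4 = 314.2 mm²; f_rv = 41.4 × 1000 / (2 × 314.2) = 65.89 MPa.
F'_nt = 1.3 F_nt − (Ω F_nt / F_nv) f_rv = 1.3·620 − (2·620/372)·65.89 = 586.4 MPa, capped at F_nt → F'_nt = 586.4 MPa.
R_n = F'_nt · A_b · n = 586.4 × 314.2 × 2 / 1000 = 368.4 kN.
Allowable strength R_n/Ω = 368.4 / 2 = 184 kN.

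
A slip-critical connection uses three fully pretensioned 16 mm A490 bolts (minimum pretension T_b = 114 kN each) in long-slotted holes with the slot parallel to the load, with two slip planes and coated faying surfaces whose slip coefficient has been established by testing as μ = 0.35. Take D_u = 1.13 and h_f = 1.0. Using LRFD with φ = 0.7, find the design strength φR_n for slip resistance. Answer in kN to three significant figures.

R_n = μ · D_u · h_f · T_b · n_s · n_b = 0.35 × 1.13 × 1.0 × 114 × 2 × 3 = 270.5 kN.
Design strength φR_n = 0.7 × 270.5 = 189 kN.

189 kN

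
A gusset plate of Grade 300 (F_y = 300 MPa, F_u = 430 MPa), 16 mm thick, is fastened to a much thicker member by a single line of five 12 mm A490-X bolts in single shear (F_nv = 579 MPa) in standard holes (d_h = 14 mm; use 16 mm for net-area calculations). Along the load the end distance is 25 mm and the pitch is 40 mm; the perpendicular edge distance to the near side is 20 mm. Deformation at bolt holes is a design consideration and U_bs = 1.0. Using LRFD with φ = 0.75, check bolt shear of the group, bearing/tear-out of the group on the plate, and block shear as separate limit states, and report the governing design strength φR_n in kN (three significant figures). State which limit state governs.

246 kN (bolt shear governs)

Bolt shear: A_b = π·12²/4 = 113.1 mm²; R_n = 579 × 113.1 × 5 × 1 / 1000 = 327.4 kN → 0.75 × 327.4 = 246 kN.
Bearing: edge l_c = 18, r_n = 148.6 kN; interior l_c = 26, r_n = 198.1 kN; R_n = 148.6 + 4·198.1 = 941.2 kN → 706 kN.
Block shear: A_gv = 2960, A_nv = 1808, A_nt = 192 mm²; R_n = min(0.6F_uA_nv, 0.6F_yA_gv) + U_bs·F_u·A_nt = 549 kN → 412 kN.
Bolt shear governs: 246 kN.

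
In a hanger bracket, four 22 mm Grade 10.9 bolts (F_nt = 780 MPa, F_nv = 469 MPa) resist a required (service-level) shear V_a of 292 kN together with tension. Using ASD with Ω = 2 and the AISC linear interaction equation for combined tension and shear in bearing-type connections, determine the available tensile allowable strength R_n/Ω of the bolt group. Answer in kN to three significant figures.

A_b = π·22²/4 = 380.1 mm²; f_rv = 292 × 1000 / (4 × 380.1) = 192 MPa.
F'_nt = 1.3 F_nt − (Ω F_nt / F_nv) f_rv = 1.3·780 − (2·780/469)·192 = 375.2 MPa, capped at F_nt → F'_nt = 375.2 MPa.
R_n = F'_nt · A_b · n = 375.2 × 380.1 × 4 / 1000 = 570.6 kN.
Allowable strength R_n/Ω = 570.6 / 2 = 285 kN.

285 kN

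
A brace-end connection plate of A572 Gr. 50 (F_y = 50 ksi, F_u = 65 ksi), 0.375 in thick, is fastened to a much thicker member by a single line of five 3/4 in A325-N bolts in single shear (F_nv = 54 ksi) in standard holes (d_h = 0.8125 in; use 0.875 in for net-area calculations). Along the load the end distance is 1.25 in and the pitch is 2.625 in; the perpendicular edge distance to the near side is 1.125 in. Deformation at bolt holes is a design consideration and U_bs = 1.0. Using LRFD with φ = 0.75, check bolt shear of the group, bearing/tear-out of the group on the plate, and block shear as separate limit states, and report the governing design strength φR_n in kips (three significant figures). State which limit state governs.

Bolt shear: A_b = π·0.75²/4 = 0.4418 in²; R_n = 54 × 0.4418 × 5 × 1 = 119.3 kips → 0.75 × 119.3 = 89.5 kips.
Bearing: edge l_c = 0.8438, r_n = 24.68 kips; interior l_c = 1.812, r_n = 43.87 kips; R_n = 24.68 + 4·43.87 = 200.2 kips → 150 kips.
Block shear: A_gv = 4.406, A_nv = 2.93, A_nt = 0.2578 in²; R_n = min(0.6F_uA_nv, 0.6F_yA_gv) + U_bs·F_u·A_nt = 131 kips → 98.3 kips.
Bolt shear governs: 89.5 kips.

89.5 kips (bolt shear governs)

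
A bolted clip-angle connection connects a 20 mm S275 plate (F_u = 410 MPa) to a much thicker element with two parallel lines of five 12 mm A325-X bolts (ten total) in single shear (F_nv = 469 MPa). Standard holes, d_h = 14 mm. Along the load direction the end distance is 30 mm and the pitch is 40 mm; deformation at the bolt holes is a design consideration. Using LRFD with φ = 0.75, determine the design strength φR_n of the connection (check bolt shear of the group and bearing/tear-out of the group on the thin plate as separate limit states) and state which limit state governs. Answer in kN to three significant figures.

Bolt shear: A_b = π·12²/4 = 113.1 mm²; R_n = 469 × 113.1 × 10 × 1 / 1000 = 530.4 kN → 0.75 × 530.4 = 398 kN.
Bearing (1.2 l_c t F_u ≤ 2.4 d t F_u): upper limit = 2.4·12·20·410 / 1000 = 236.2 kN.
  Edge l_c = 30 − 14/2 = 23 → r_n = 226.3 kN; interior l_c = 40 − 14 = 26 → r_n = 236.2 kN.
  R_n,bearing = 2·226.3 + 8·236.2 = 2342 kN → 0.75 × 2342 = 1760 kN.
Bolt shear governs: 398 kN.

398 kN (bolt shear governs)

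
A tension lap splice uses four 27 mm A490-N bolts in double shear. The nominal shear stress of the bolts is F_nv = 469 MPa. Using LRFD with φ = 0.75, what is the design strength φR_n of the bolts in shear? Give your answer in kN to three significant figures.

A_b = π × 27² / 4 = 572.6 mm².
R_n = F_nv · A_b · n · n_s = 469 × 572.6 × 4 × 2 / 1000 = 2148 kN.
Design strength φR_n = 0.75 × 2148 = 1610 kN.

1610 kN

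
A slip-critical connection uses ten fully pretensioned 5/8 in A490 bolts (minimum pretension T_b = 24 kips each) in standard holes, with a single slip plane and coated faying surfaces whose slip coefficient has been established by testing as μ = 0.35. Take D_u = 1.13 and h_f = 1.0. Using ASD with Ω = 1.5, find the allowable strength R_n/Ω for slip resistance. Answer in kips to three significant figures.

63.3 kips

R_n = μ · D_u · h_f · T_b · n_s · n_b = 0.35 × 1.13 × 1.0 × 24 × 1 × 10 = 94.92 kips.
Allowable strength R_n/Ω = 94.92 / 1.5 = 63.3 kips.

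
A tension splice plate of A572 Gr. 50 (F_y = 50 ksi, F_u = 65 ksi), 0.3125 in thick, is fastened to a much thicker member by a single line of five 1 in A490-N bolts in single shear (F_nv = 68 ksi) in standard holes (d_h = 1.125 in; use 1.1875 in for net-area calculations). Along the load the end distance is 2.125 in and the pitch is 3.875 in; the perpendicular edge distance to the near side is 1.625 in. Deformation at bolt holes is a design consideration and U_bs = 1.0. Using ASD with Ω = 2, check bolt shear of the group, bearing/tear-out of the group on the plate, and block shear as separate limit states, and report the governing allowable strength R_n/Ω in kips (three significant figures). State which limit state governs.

Bolt shear: A_b = π·1²/4 = 0.7854 in²; R_n = 68 × 0.7854 × 5 × 1 = 267 kips → 267 / 2 = 134 kips.
Bearing: edge l_c = 1.562, r_n = 38.09 kips; interior l_c = 2.75, r_n = 48.75 kips; R_n = 38.09 + 4·48.75 = 233.1 kips → 117 kips.
Block shear: A_gv = 5.508, A_nv = 3.838, A_nt = 0.3223 in²; R_n = min(0.6F_uA_nv, 0.6F_yA_gv) + U_bs·F_u·A_nt = 170.6 kips → 85.3 kips.
Block shear governs: 85.3 kips.

85.3 kips (block shear governs)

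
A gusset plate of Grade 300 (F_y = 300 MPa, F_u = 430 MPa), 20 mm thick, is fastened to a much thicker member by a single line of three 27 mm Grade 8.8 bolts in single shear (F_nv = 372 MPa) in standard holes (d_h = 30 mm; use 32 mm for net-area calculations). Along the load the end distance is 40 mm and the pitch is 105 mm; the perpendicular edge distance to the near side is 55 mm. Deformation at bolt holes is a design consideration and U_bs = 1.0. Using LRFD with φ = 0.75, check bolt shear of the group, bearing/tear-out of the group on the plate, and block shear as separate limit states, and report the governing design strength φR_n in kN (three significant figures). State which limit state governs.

479 kN (bolt shear governs)

Bolt shear: A_b = π·27²/4 = 572.6 mm²; R_n = 372 × 572.6 × 3 × 1 / 1000 = 639 kN → 0.75 × 639 = 479 kN.
Bearing: edge l_c = 25, r_n = 258 kN; interior l_c = 75, r_n = 557.3 kN; R_n = 258 + 2·557.3 = 1373 kN → 1030 kN.
Block shear: A_gv = 5000, A_nv = 3400, A_nt = 780 mm²; R_n = min(0.6F_uA_nv, 0.6F_yA_gv) + U_bs·F_u·A_nt = 1213 kN → 909 kN.
Bolt shear governs: 479 kN.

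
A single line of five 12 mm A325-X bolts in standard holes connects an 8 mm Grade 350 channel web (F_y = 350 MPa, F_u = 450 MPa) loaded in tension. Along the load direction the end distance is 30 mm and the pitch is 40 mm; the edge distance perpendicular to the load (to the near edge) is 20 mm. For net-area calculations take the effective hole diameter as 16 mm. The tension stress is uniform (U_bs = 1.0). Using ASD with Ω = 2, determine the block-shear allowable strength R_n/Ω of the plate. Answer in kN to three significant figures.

Shear plane L_v = 30 + 4·40 = 190 mm; A_gv = 190 × 8 = 1520 mm².
A_nv = (190 − 4.5·16) × 8 = 944 mm².
A_nt = (20 − 0.5·16) × 8 = 96 mm².
0.6 F_u A_nv = 254.9 kN; 0.6 F_y A_gv = 319.2 kN → shear rupture governs the shear term.
R_n = 254.9 + 1.0 × 450 × 96 / 1000 = 298.1 kN.
Allowable strength R_n/Ω = 298.1 / 2 = 149 kN.

149 kN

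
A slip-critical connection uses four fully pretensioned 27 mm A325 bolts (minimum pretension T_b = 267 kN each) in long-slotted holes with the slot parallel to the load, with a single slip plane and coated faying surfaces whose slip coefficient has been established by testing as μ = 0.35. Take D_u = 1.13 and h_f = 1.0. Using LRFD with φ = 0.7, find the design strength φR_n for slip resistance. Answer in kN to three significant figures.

296 kN

R_n = μ · D_u · h_f · T_b · n_s · n_b = 0.35 × 1.13 × 1.0 × 267 × 1 × 4 = 422.4 kN.
Design strength φR_n = 0.7 × 422.4 = 296 kN.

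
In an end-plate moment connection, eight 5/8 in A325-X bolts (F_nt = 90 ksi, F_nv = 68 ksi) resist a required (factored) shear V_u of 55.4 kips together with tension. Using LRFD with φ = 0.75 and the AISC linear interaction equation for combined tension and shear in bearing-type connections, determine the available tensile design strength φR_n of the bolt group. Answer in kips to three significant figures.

A_b = π·0.625²/4 = 0.3068 in²; f_rv = 55.4 / (8 × 0.3068) = 22.57 ksi.
F'_nt = 1.3 F_nt − (F_nt / φF_nv) f_rv = 1.3·90 − (90/(0.75·68))·22.57 = 77.17 ksi, capped at F_nt → F'_nt = 77.17 ksi.
R_n = F'_nt · A_b · n = 77.17 × 0.3068 × 8 = 189.4 kips.
Design strength φR_n = 0.75 × 189.4 = 142 kips.

142 kips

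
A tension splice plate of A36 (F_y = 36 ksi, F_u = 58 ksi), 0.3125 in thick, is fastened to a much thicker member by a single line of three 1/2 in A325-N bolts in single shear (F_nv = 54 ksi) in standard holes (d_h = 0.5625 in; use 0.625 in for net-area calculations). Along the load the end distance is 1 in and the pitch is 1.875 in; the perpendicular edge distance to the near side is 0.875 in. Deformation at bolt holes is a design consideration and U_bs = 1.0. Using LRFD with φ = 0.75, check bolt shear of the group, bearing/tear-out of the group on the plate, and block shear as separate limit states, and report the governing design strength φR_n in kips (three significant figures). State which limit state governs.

Bolt shear: A_b = π·0.5²/4 = 0.1963 in²; R_n = 54 × 0.1963 × 3 × 1 = 31.81 kips → 0.75 × 31.81 = 23.9 kips.
Bearing: edge l_c = 0.7188, r_n = 15.63 kips; interior l_c = 1.312, r_n = 21.75 kips; R_n = 15.63 + 2·21.75 = 59.13 kips → 44.3 kips.
Block shear: A_gv = 1.484, A_nv = 0.9961, A_nt = 0.1758 in²; R_n = min(0.6F_uA_nv, 0.6F_yA_gv) + U_bs·F_u·A_nt = 42.26 kips → 31.7 kips.
Bolt shear governs: 23.9 kips.

23.9 kips (bolt shear governs)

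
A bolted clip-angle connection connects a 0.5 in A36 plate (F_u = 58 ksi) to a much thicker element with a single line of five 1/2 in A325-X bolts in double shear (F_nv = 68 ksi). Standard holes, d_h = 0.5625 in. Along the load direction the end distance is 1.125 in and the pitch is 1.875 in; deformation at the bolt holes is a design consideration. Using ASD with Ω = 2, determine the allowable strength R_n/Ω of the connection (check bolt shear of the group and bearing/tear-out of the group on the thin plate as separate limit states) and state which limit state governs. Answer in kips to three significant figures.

Bolt shear: A_b = π·0.5²/4 = 0.1963 in²; R_n = 68 × 0.1963 × 5 × 2 = 133.5 kips → 133.5 / 2 = 66.8 kips.
Bearing (1.2 l_c t F_u ≤ 2.4 d t F_u): upper limit = 2.4·0.5·0.5·58 = 34.8 kips.
  Edge l_c = 1.125 − 0.5625/2 = 0.8438 → r_n = 29.36 kips; interior l_c = 1.875 − 0.5625 = 1.312 → r_n = 34.8 kips.
  R_n,bearing = 1·29.36 + 4·34.8 = 168.6 kips → 168.6 / 2 = 84.3 kips.
Bolt shear governs: 66.8 kips.

66.8 kips (bolt shear governs)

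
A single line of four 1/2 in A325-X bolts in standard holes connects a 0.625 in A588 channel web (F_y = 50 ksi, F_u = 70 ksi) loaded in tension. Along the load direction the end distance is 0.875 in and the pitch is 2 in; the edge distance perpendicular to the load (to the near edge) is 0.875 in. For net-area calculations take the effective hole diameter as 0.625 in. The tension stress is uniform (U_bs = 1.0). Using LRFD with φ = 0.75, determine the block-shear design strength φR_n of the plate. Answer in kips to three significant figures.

Shear plane L_v = 0.875 + 3·2 = 6.875 in; A_gv = 6.875 × 0.625 = 4.297 in².
A_nv = (6.875 − 3.5·0.625) × 0.625 = 2.93 in².
A_nt = (0.875 − 0.5·0.625) × 0.625 = 0.3516 in².
0.6 F_u A_nv = 123 kips; 0.6 F_y A_gv = 128.9 kips → shear rupture governs the shear term.
R_n = 123 + 1.0 × 70 × 0.3516 = 147.7 kips.
Design strength φR_n = 0.75 × 147.7 = 111 kips.

111 kips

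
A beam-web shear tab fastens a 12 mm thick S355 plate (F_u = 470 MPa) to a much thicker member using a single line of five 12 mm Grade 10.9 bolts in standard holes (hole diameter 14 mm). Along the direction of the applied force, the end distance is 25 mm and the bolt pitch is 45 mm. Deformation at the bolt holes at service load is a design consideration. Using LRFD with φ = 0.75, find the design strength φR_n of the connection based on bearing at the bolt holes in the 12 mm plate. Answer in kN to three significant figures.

579 kN

Per bolt r_n = 1.2 l_c t F_u ≤ 2.4 d t F_u; upper limit = 2.4 × 12 × 12 × 470 / 1000 = 162.4 kN.
Edge bolt: l_c = 25 − 14/2 = 18 mm → 1.2 × 18 × 12 × 470 / 1000 = 121.8 → r_n = 121.8 kN.
Interior bolts: l_c = 45 − 14 = 31 mm → 1.2 × 31 × 12 × 470 / 1000 = 209.8 → r_n = 162.4 kN.
R_n = 1 × 121.8 + 4 × 162.4 = 771.6 kN.
Design strength φR_n = 0.75 × 771.6 = 579 kN.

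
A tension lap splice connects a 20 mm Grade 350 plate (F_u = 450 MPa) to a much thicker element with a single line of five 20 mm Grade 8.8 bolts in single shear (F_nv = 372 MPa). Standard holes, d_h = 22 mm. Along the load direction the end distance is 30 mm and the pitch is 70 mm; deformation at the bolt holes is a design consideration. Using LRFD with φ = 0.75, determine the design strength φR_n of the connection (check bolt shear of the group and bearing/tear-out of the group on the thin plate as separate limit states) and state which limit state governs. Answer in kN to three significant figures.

Bolt shear: A_b = π·20²/4 = 314.2 mm²; R_n = 372 × 314.2 × 5 × 1 / 1000 = 584.3 kN → 0.75 × 584.3 = 438 kN.
Bearing (1.2 l_c t F_u ≤ 2.4 d t F_u): upper limit = 2.4·20·20·450 / 1000 = 432 kN.
  Edge l_c = 30 − 22/2 = 19 → r_n = 205.2 kN; interior l_c = 70 − 22 = 48 → r_n = 432 kN.
  R_n,bearing = 1·205.2 + 4·432 = 1933 kN → 0.75 × 1933 = 1450 kN.
Bolt shear governs: 438 kN.

438 kN (bolt shear governs)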